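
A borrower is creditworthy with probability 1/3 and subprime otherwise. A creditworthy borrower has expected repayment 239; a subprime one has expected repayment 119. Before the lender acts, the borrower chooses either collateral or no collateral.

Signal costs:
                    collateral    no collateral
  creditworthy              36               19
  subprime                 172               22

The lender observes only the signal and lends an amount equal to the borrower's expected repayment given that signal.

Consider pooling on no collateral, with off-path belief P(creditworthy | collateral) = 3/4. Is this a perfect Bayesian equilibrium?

No

At the pooled signal (no collateral) the lender holds the prior 1/3 and pays 1/3·239 + 2/3·119 = 159. Off-path (collateral) belief 3/4 gives 3/4·239 + 1/4·119 = 209.
Creditworthy: no collateral gives 159 − 19 = 140; collateral gives 209 − 36 = 173. Deviates. ✗
Subprime: no collateral gives 159 − 22 = 137; collateral gives 209 − 172 = 37. Stays. ✓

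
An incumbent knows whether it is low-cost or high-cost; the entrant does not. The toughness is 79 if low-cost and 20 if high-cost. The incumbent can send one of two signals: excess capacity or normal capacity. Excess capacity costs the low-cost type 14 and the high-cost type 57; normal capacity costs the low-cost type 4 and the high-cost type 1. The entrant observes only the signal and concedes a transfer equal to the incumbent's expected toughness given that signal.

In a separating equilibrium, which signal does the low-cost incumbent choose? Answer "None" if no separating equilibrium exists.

Try low-cost → excess capacity, high-cost → normal capacity:
  Under separation the entrant infers type exactly: excess capacity → low-cost (pays 79), normal capacity → high-cost (pays 20).
  Low-cost: excess capacity gives 79 − 14 = 65; normal capacity gives 20 − 4 = 16. No deviation. ✓
  High-cost: normal capacity gives 20 − 1 = 19; excess capacity gives 79 − 57 = 22. Would deviate. ✗
Try low-cost → normal capacity, high-cost → excess capacity:
  Under separation the entrant infers type exactly: normal capacity → low-cost (pays 79), excess capacity → high-cost (pays 20).
  Low-cost: normal capacity gives 79 − 4 = 75; excess capacity gives 20 − 14 = 6. No deviation. ✓
  High-cost: excess capacity gives 20 − 57 = -37; normal capacity gives 79 − 1 = 78. Would deviate. ✗
Neither assignment is incentive-compatible.

None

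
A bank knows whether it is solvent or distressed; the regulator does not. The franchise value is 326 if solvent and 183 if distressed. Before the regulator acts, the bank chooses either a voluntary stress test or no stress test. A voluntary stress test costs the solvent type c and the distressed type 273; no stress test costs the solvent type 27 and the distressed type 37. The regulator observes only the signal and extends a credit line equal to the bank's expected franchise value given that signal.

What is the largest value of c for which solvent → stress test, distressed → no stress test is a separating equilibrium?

170

Under separation: stress test → solvent (pays 326); no stress test → distressed (pays 183).
Distressed: 183 − 37 = 146 ≥ 326 − 273 = 53. Holds regardless of c. ✓
Solvent: 326 − c ≥ 183 − 27, so c ≤ 326 − 156 = 170.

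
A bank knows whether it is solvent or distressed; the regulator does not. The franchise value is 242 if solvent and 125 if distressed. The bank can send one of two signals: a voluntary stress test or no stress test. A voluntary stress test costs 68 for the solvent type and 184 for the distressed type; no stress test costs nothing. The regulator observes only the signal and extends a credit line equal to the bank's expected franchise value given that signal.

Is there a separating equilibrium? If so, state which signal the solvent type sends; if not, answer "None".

stress test

Try solvent → stress test, distressed → no stress test:
  If types separate, stress test earns payment 242 and no stress test earns 125.
  Solvent: stress test gives 242 − 68 = 174; no stress test gives 125 − 0 = 125. No deviation. ✓
  Distressed: no stress test gives 125 − 0 = 125; stress test gives 242 − 184 = 58. No deviation. ✓
Both hold — the solvent type sends stress test.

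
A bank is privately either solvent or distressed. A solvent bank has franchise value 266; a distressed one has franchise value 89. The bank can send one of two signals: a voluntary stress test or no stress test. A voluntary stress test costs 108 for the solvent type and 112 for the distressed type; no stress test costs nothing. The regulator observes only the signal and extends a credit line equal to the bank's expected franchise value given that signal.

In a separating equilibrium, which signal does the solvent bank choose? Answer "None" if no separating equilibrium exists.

None

Try solvent → stress test, distressed → no stress test:
  If types separate, stress test earns payment 266 and no stress test earns 89.
  Solvent: stress test gives 266 − 108 = 158; no stress test gives 89 − 0 = 89. No deviation. ✓
  Distressed: no stress test gives 89 − 0 = 89; stress test gives 266 − 112 = 154. Would deviate. ✗
Try solvent → no stress test, distressed → stress test:
  If types separate, no stress test earns payment 266 and stress test earns 89.
  Solvent: no stress test gives 266 − 0 = 266; stress test gives 89 − 108 = -19. No deviation. ✓
  Distressed: stress test gives 89 − 112 = -23; no stress test gives 266 − 0 = 266. Would deviate. ✗
Neither assignment is incentive-compatible.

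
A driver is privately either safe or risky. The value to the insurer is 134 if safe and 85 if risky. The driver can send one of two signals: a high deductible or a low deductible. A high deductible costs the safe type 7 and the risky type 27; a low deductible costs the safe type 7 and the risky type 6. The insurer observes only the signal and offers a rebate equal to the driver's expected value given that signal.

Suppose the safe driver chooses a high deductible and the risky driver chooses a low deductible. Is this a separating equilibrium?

No

If types separate, high deductible earns payment 134 and low deductible earns 85.
Safe: high deductible gives 134 − 7 = 127; low deductible gives 85 − 7 = 78. No deviation. ✓
Risky: low deductible gives 85 − 6 = 79; high deductible gives 134 − 27 = 107. Would deviate. ✗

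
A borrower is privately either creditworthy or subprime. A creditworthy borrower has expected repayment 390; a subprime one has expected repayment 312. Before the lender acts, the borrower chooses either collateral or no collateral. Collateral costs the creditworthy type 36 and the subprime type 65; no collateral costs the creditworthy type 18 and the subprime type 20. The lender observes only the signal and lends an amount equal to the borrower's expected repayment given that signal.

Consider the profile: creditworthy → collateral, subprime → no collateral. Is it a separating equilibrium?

No

Under separation the lender infers type exactly: collateral → creditworthy (pays 390), no collateral → subprime (pays 312).
Creditworthy: collateral gives 390 − 36 = 354; no collateral gives 312 − 18 = 294. No deviation. ✓
Subprime: no collateral gives 312 − 20 = 292; collateral gives 390 − 65 = 325. Would deviate. ✗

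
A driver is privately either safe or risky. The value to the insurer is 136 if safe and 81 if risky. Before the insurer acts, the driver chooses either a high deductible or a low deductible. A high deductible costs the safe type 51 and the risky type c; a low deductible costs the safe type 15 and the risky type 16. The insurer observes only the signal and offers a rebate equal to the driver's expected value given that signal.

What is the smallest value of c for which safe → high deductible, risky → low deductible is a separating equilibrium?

71

Under separation: high deductible → safe (pays 136); low deductible → risky (pays 81).
Safe: 136 − 51 = 85 ≥ 81 − 15 = 66. Holds regardless of c. ✓
Risky: 81 − 16 ≥ 136 − c, so c ≥ 136 − 65 = 71.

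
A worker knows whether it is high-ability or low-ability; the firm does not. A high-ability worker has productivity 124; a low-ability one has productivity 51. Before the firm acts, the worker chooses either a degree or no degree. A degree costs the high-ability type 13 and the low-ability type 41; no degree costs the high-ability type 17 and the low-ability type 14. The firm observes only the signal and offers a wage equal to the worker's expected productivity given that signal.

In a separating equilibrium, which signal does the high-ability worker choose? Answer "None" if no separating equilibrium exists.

None

Try high-ability → degree, low-ability → no degree:
  If types separate, degree earns payment 124 and no degree earns 51.
  High-ability: degree gives 124 − 13 = 111; no degree gives 51 − 17 = 34. No deviation. ✓
  Low-ability: no degree gives 51 − 14 = 37; degree gives 124 − 41 = 83. Would deviate. ✗
Try high-ability → no degree, low-ability → degree:
  If types separate, no degree earns payment 124 and degree earns 51.
  High-ability: no degree gives 124 − 17 = 107; degree gives 51 − 13 = 38. No deviation. ✓
  Low-ability: degree gives 51 − 41 = 10; no degree gives 124 − 14 = 110. Would deviate. ✗
Neither assignment is incentive-compatible.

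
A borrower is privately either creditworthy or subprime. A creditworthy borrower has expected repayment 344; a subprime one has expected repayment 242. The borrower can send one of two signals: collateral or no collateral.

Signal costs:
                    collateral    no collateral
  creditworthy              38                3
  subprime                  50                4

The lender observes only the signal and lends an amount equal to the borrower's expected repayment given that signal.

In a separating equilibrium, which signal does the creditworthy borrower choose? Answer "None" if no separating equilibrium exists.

None

Try creditworthy → collateral, subprime → no collateral:
  Under separation the lender infers type exactly: collateral → creditworthy (pays 344), no collateral → subprime (pays 242).
  Creditworthy: collateral gives 344 − 38 = 306; no collateral gives 242 − 3 = 239. No deviation. ✓
  Subprime: no collateral gives 242 − 4 = 238; collateral gives 344 − 50 = 294. Would deviate. ✗
Try creditworthy → no collateral, subprime → collateral:
  Under separation the lender infers type exactly: no collateral → creditworthy (pays 344), collateral → subprime (pays 242).
  Creditworthy: no collateral gives 344 − 3 = 341; collateral gives 242 − 38 = 204. No deviation. ✓
  Subprime: collateral gives 242 − 50 = 192; no collateral gives 344 − 4 = 340. Would deviate. ✗
Neither assignment is incentive-compatible.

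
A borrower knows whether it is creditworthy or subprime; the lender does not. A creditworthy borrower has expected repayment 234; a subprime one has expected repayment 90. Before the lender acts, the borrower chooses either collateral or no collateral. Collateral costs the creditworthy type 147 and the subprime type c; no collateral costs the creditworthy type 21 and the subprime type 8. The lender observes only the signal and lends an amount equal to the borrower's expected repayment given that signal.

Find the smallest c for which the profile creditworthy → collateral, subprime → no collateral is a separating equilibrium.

152

Under separation: collateral → creditworthy (pays 234); no collateral → subprime (pays 90).
Creditworthy: 234 − 147 = 87 ≥ 90 − 21 = 69. Holds regardless of c. ✓
Subprime: 90 − 8 ≥ 234 − c, so c ≥ 234 − 82 = 152.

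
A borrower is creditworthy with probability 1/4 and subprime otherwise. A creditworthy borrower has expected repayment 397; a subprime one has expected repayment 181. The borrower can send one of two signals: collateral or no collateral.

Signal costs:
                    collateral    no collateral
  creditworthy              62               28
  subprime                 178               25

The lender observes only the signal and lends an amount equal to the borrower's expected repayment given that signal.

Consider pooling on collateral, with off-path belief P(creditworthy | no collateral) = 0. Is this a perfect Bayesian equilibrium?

No

On the equilibrium path (collateral) the lender holds the prior 1/4 and pays 1/4·397 + 3/4·181 = 235. Off-path (no collateral) belief 0 gives 0·397 + 1·181 = 181.
Creditworthy: collateral gives 235 − 62 = 173; no collateral gives 181 − 28 = 153. Stays. ✓
Subprime: collateral gives 235 − 178 = 57; no collateral gives 181 − 25 = 156. Deviates. ✗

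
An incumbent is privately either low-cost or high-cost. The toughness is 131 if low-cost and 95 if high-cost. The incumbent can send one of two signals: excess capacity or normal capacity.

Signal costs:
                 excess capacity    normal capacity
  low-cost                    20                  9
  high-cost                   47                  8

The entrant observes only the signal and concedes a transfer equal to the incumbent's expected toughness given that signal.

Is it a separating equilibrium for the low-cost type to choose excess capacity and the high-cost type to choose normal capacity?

Under separation the entrant infers type exactly: excess capacity → low-cost (pays 131), normal capacity → high-cost (pays 95).
Low-cost: excess capacity gives 131 − 20 = 111; normal capacity gives 95 − 9 = 86. No deviation. ✓
High-cost: normal capacity gives 95 − 8 = 87; excess capacity gives 131 − 47 = 84. No deviation. ✓
Both incentive constraints hold.

Yes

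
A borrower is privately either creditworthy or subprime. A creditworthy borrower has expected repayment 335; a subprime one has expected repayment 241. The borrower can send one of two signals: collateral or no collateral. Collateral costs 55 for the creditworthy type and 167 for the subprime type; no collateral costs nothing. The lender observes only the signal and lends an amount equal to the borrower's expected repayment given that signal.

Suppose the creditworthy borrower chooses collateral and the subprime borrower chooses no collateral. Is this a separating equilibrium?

If types separate, collateral earns payment 335 and no collateral earns 241.
Creditworthy: collateral gives 335 − 55 = 280; no collateral gives 241 − 0 = 241. No deviation. ✓
Subprime: no collateral gives 241 − 0 = 241; collateral gives 335 − 167 = 168. No deviation. ✓
Both incentive constraints hold.

Yes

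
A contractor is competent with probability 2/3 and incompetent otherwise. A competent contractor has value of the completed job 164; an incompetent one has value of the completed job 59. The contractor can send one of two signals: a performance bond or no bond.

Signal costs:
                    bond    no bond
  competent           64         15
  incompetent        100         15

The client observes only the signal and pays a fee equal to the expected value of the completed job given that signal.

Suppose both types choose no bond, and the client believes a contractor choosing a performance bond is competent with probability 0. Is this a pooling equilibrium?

Yes

On the equilibrium path (no bond) the client holds the prior 2/3 and pays 2/3·164 + 1/3·59 = 129. Off-path (bond) belief 0 gives 0·164 + 1·59 = 59.
Competent: no bond gives 129 − 15 = 114; bond gives 59 − 64 = -5. Stays. ✓
Incompetent: no bond gives 129 − 15 = 114; bond gives 59 − 100 = -41. Stays. ✓
Beliefs are Bayes-consistent on-path and both types best-respond.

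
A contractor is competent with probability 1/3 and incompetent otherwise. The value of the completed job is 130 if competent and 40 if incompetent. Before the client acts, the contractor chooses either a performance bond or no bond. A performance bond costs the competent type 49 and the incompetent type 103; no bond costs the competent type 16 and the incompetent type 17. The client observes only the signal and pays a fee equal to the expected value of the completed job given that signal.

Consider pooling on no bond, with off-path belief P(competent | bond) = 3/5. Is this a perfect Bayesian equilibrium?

Yes

On the equilibrium path (no bond) the client holds the prior 1/3 and pays 1/3·130 + 2/3·40 = 70. Off-path (bond) belief 3/5 gives 3/5·130 + 2/5·40 = 94.
Competent: no bond gives 70 − 16 = 54; bond gives 94 − 49 = 45. Stays. ✓
Incompetent: no bond gives 70 − 17 = 53; bond gives 94 − 103 = -9. Stays. ✓
Beliefs are Bayes-consistent on-path and both types best-respond.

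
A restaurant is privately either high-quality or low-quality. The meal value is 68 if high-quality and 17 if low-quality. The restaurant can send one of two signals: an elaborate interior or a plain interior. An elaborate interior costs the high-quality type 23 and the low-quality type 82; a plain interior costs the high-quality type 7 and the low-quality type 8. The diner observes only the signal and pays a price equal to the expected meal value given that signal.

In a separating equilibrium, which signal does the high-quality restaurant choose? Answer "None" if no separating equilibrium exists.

Try high-quality → elaborate interior, low-quality → plain interior:
  If types separate, elaborate interior earns payment 68 and plain interior earns 17.
  High-quality: elaborate interior gives 68 − 23 = 45; plain interior gives 17 − 7 = 10. No deviation. ✓
  Low-quality: plain interior gives 17 − 8 = 9; elaborate interior gives 68 − 82 = -14. No deviation. ✓
Both hold — the high-quality type sends elaborate interior.

elaborate interior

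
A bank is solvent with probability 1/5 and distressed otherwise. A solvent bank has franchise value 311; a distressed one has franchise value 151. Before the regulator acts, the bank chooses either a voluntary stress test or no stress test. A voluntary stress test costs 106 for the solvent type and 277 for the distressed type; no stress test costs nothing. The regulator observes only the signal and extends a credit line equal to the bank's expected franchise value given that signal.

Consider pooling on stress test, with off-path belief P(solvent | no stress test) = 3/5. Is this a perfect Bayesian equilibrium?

At the pooled signal (stress test) the regulator holds the prior 1/5 and pays 1/5·311 + 4/5·151 = 183. Off-path (no stress test) belief 3/5 gives 3/5·311 + 2/5·151 = 247.
Solvent: stress test gives 183 − 106 = 77; no stress test gives 247 − 0 = 247. Deviates. ✗
Distressed: stress test gives 183 − 277 = -94; no stress test gives 247 − 0 = 247. Deviates. ✗

No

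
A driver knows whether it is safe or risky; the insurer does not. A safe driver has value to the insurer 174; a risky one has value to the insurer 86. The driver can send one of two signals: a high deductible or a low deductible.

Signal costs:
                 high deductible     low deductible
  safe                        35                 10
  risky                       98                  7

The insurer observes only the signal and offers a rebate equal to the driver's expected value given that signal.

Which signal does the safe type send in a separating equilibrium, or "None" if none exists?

high deductible

Try safe → high deductible, risky → low deductible:
  If types separate, high deductible earns payment 174 and low deductible earns 86.
  Safe: high deductible gives 174 − 35 = 139; low deductible gives 86 − 10 = 76. No deviation. ✓
  Risky: low deductible gives 86 − 7 = 79; high deductible gives 174 − 98 = 76. No deviation. ✓
Both hold — the safe type sends high deductible.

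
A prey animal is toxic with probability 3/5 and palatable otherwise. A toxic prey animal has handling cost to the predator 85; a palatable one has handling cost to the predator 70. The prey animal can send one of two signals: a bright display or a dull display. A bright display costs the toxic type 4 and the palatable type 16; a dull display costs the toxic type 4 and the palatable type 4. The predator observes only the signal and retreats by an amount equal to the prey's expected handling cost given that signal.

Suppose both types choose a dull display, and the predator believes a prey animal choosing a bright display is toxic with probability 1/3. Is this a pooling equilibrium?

Yes

At the pooled signal (dull display) the predator holds the prior 3/5 and pays 3/5·85 + 2/5·70 = 79. Off-path (bright display) belief 1/3 gives 1/3·85 + 2/3·70 = 75.
Toxic: dull display gives 79 − 4 = 75; bright display gives 75 − 4 = 71. Stays. ✓
Palatable: dull display gives 79 − 4 = 75; bright display gives 75 − 16 = 59. Stays. ✓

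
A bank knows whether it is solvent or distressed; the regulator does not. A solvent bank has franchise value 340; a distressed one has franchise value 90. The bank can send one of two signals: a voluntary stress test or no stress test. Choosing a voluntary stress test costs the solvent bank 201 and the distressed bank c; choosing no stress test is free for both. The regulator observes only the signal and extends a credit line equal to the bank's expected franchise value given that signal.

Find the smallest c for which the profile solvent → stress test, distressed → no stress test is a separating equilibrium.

250

Under separation: stress test → solvent (pays 340); no stress test → distressed (pays 90).
Solvent: 340 − 201 = 139 ≥ 90 − 0 = 90. Holds regardless of c. ✓
Distressed: 90 − 0 ≥ 340 − c, so c ≥ 340 − 90 = 250.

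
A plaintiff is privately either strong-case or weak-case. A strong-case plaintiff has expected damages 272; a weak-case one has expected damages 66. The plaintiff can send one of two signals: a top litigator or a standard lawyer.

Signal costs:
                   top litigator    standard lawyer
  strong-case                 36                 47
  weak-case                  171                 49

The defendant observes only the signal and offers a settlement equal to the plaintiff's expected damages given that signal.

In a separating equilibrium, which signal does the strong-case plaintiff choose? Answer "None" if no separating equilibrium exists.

Try strong-case → top litigator, weak-case → standard lawyer:
  Under separation the defendant infers type exactly: top litigator → strong-case (pays 272), standard lawyer → weak-case (pays 66).
  Strong-case: top litigator gives 272 − 36 = 236; standard lawyer gives 66 − 47 = 19. No deviation. ✓
  Weak-case: standard lawyer gives 66 − 49 = 17; top litigator gives 272 − 171 = 101. Would deviate. ✗
Try strong-case → standard lawyer, weak-case → top litigator:
  Under separation the defendant infers type exactly: standard lawyer → strong-case (pays 272), top litigator → weak-case (pays 66).
  Strong-case: standard lawyer gives 272 − 47 = 225; top litigator gives 66 − 36 = 30. No deviation. ✓
  Weak-case: top litigator gives 66 − 171 = -105; standard lawyer gives 272 − 49 = 223. Would deviate. ✗
Neither assignment is incentive-compatible.

None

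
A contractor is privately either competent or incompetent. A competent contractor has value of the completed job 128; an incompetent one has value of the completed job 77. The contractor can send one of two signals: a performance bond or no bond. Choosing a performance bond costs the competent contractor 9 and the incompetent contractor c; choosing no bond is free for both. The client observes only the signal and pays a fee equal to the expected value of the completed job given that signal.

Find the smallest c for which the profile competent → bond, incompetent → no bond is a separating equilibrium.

51

Under separation: bond → competent (pays 128); no bond → incompetent (pays 77).
Competent: 128 − 9 = 119 ≥ 77 − 0 = 77. Holds regardless of c. ✓
Incompetent: 77 − 0 ≥ 128 − c, so c ≥ 128 − 77 = 51.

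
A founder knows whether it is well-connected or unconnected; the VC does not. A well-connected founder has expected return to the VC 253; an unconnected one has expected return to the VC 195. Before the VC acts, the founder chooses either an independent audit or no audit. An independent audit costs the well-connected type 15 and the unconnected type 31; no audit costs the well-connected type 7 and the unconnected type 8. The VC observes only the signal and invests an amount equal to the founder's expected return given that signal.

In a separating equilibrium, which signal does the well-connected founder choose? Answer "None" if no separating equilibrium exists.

None

Try well-connected → audit, unconnected → no audit:
  If types separate, audit earns payment 253 and no audit earns 195.
  Well-connected: audit gives 253 − 15 = 238; no audit gives 195 − 7 = 188. No deviation. ✓
  Unconnected: no audit gives 195 − 8 = 187; audit gives 253 − 31 = 222. Would deviate. ✗
Try well-connected → no audit, unconnected → audit:
  If types separate, no audit earns payment 253 and audit earns 195.
  Well-connected: no audit gives 253 − 7 = 246; audit gives 195 − 15 = 180. No deviation. ✓
  Unconnected: audit gives 195 − 31 = 164; no audit gives 253 − 8 = 245. Would deviate. ✗
Neither assignment is incentive-compatible.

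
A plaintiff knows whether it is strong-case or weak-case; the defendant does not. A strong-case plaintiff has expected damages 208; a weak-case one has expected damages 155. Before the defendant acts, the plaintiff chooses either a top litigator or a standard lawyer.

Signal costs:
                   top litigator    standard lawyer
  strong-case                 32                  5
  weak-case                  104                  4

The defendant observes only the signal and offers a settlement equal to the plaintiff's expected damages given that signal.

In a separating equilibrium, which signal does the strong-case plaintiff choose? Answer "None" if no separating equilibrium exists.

Try strong-case → top litigator, weak-case → standard lawyer:
  If types separate, top litigator earns payment 208 and standard lawyer earns 155.
  Strong-case: top litigator gives 208 − 32 = 176; standard lawyer gives 155 − 5 = 150. No deviation. ✓
  Weak-case: standard lawyer gives 155 − 4 = 151; top litigator gives 208 − 104 = 104. No deviation. ✓
Both hold — the strong-case type sends top litigator.

top litigator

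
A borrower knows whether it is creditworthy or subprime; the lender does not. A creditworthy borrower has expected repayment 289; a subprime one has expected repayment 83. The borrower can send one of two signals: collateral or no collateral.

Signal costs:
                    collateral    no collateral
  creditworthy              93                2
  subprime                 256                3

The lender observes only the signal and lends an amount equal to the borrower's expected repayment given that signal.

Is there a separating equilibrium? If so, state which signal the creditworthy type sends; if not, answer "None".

collateral

Try creditworthy → collateral, subprime → no collateral:
  If types separate, collateral earns payment 289 and no collateral earns 83.
  Creditworthy: collateral gives 289 − 93 = 196; no collateral gives 83 − 2 = 81. No deviation. ✓
  Subprime: no collateral gives 83 − 3 = 80; collateral gives 289 − 256 = 33. No deviation. ✓
Both hold — the creditworthy type sends collateral.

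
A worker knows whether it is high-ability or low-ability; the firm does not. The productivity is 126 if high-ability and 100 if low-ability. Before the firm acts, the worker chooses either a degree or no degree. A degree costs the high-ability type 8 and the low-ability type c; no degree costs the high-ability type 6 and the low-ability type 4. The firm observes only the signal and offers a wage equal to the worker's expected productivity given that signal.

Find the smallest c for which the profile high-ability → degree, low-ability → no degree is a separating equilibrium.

Under separation: degree → high-ability (pays 126); no degree → low-ability (pays 100).
High-ability: 126 − 8 = 118 ≥ 100 − 6 = 94. Holds regardless of c. ✓
Low-ability: 100 − 4 ≥ 126 − c, so c ≥ 126 − 96 = 30.

30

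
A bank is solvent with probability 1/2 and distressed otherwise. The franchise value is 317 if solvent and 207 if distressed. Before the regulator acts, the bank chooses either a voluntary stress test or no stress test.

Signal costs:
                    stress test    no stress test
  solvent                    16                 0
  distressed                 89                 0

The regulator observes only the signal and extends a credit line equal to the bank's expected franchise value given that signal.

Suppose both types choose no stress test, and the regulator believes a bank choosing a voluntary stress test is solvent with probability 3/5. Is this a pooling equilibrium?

On the equilibrium path (no stress test) the regulator holds the prior 1/2 and pays 1/2·317 + 1/2·207 = 262. Off-path (stress test) belief 3/5 gives 3/5·317 + 2/5·207 = 273.
Solvent: no stress test gives 262 − 0 = 262; stress test gives 273 − 16 = 257. Stays. ✓
Distressed: no stress test gives 262 − 0 = 262; stress test gives 273 − 89 = 184. Stays. ✓
Beliefs are Bayes-consistent on-path and both types best-respond.

Yes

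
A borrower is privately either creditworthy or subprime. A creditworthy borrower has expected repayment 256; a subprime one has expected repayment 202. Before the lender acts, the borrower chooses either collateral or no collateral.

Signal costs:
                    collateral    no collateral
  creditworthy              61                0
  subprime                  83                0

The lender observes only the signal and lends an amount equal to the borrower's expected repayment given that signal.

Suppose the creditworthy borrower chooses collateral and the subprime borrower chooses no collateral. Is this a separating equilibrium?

No

If types separate, collateral earns payment 256 and no collateral earns 202.
Creditworthy: collateral gives 256 − 61 = 195; no collateral gives 202 − 0 = 202. Would deviate. ✗
Subprime: no collateral gives 202 − 0 = 202; collateral gives 256 − 83 = 173. No deviation. ✓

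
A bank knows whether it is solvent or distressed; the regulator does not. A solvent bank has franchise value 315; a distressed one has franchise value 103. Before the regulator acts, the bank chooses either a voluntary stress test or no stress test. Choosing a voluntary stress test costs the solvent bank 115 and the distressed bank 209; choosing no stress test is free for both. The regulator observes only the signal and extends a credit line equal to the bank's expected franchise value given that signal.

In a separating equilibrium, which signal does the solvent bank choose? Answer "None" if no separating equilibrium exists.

Try solvent → stress test, distressed → no stress test:
  If types separate, stress test earns payment 315 and no stress test earns 103.
  Solvent: stress test gives 315 − 115 = 200; no stress test gives 103 − 0 = 103. No deviation. ✓
  Distressed: no stress test gives 103 − 0 = 103; stress test gives 315 − 209 = 106. Would deviate. ✗
Try solvent → no stress test, distressed → stress test:
  If types separate, no stress test earns payment 315 and stress test earns 103.
  Solvent: no stress test gives 315 − 0 = 315; stress test gives 103 − 115 = -12. No deviation. ✓
  Distressed: stress test gives 103 − 209 = -106; no stress test gives 315 − 0 = 315. Would deviate. ✗
Neither assignment is incentive-compatible.

None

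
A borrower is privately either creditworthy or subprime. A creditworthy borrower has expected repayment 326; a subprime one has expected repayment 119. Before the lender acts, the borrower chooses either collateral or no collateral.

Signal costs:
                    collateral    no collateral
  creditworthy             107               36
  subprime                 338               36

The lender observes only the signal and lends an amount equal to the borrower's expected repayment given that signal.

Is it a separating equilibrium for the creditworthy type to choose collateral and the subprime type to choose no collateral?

Under separation the lender infers type exactly: collateral → creditworthy (pays 326), no collateral → subprime (pays 119).
Creditworthy: collateral gives 326 − 107 = 219; no collateral gives 119 − 36 = 83. No deviation. ✓
Subprime: no collateral gives 119 − 36 = 83; collateral gives 326 − 338 = -12. No deviation. ✓
Both incentive constraints hold.

Yes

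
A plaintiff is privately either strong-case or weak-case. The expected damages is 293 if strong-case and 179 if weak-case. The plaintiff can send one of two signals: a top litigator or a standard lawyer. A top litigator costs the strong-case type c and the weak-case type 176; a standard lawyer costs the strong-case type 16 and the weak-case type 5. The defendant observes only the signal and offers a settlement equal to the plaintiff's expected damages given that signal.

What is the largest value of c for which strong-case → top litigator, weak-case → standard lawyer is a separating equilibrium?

Under separation: top litigator → strong-case (pays 293); standard lawyer → weak-case (pays 179).
Weak-case: 179 − 5 = 174 ≥ 293 − 176 = 117. Holds regardless of c. ✓
Strong-case: 293 − c ≥ 179 − 16, so c ≤ 293 − 163 = 130.

130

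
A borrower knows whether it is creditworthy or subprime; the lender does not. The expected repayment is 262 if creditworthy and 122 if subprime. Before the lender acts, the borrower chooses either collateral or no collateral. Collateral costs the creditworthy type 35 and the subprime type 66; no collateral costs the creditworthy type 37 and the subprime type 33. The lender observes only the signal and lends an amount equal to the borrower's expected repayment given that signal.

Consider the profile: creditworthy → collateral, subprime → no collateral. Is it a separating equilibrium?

If types separate, collateral earns payment 262 and no collateral earns 122.
Creditworthy: collateral gives 262 − 35 = 227; no collateral gives 122 − 37 = 85. No deviation. ✓
Subprime: no collateral gives 122 − 33 = 89; collateral gives 262 − 66 = 196. Would deviate. ✗

No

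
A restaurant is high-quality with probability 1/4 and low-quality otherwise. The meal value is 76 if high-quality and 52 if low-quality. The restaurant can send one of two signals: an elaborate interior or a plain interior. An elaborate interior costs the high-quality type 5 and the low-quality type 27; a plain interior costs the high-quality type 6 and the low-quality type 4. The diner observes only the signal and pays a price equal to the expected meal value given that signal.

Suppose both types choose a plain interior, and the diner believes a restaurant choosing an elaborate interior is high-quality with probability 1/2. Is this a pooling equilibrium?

No

At the pooled signal (plain interior) the diner holds the prior 1/4 and pays 1/4·76 + 3/4·52 = 58. Off-path (elaborate interior) belief 1/2 gives 1/2·76 + 1/2·52 = 64.
High-quality: plain interior gives 58 − 6 = 52; elaborate interior gives 64 − 5 = 59. Deviates. ✗
Low-quality: plain interior gives 58 − 4 = 54; elaborate interior gives 64 − 27 = 37. Stays. ✓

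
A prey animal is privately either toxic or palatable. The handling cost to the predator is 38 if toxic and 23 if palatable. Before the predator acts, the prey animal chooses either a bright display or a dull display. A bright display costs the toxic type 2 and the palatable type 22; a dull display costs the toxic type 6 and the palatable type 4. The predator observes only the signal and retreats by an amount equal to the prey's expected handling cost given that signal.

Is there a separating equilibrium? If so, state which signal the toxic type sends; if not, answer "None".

bright display

Try toxic → bright display, palatable → dull display:
  If types separate, bright display earns payment 38 and dull display earns 23.
  Toxic: bright display gives 38 − 2 = 36; dull display gives 23 − 6 = 17. No deviation. ✓
  Palatable: dull display gives 23 − 4 = 19; bright display gives 38 − 22 = 16. No deviation. ✓
Both hold — the toxic type sends bright display.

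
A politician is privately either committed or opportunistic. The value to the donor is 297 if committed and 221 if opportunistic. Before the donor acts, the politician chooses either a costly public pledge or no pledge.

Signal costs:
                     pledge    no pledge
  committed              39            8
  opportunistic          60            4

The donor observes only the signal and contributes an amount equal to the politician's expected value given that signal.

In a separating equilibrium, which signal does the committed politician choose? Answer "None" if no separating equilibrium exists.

None

Try committed → pledge, opportunistic → no pledge:
  Under separation the donor infers type exactly: pledge → committed (pays 297), no pledge → opportunistic (pays 221).
  Committed: pledge gives 297 − 39 = 258; no pledge gives 221 − 8 = 213. No deviation. ✓
  Opportunistic: no pledge gives 221 − 4 = 217; pledge gives 297 − 60 = 237. Would deviate. ✗
Try committed → no pledge, opportunistic → pledge:
  Under separation the donor infers type exactly: no pledge → committed (pays 297), pledge → opportunistic (pays 221).
  Committed: no pledge gives 297 − 8 = 289; pledge gives 221 − 39 = 182. No deviation. ✓
  Opportunistic: pledge gives 221 − 60 = 161; no pledge gives 297 − 4 = 293. Would deviate. ✗
Neither assignment is incentive-compatible.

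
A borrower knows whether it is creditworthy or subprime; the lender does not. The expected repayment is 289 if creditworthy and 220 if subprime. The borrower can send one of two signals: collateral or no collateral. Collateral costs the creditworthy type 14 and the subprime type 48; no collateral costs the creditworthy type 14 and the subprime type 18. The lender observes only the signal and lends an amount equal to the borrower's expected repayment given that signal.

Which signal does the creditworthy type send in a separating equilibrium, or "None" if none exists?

None

Try creditworthy → collateral, subprime → no collateral:
  If types separate, collateral earns payment 289 and no collateral earns 220.
  Creditworthy: collateral gives 289 − 14 = 275; no collateral gives 220 − 14 = 206. No deviation. ✓
  Subprime: no collateral gives 220 − 18 = 202; collateral gives 289 − 48 = 241. Would deviate. ✗
Try creditworthy → no collateral, subprime → collateral:
  If types separate, no collateral earns payment 289 and collateral earns 220.
  Creditworthy: no collateral gives 289 − 14 = 275; collateral gives 220 − 14 = 206. No deviation. ✓
  Subprime: collateral gives 220 − 48 = 172; no collateral gives 289 − 18 = 271. Would deviate. ✗
Neither assignment is incentive-compatible.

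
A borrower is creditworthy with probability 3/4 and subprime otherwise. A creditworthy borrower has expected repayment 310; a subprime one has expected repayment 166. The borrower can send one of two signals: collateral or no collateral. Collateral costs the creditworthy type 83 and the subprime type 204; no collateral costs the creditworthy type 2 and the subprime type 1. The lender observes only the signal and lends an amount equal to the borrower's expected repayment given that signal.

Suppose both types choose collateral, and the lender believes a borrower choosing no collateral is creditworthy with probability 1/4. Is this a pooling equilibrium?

No

At the pooled signal (collateral) the lender holds the prior 3/4 and pays 3/4·310 + 1/4·166 = 274. Off-path (no collateral) belief 1/4 gives 1/4·310 + 3/4·166 = 202.
Creditworthy: collateral gives 274 − 83 = 191; no collateral gives 202 − 2 = 200. Deviates. ✗
Subprime: collateral gives 274 − 204 = 70; no collateral gives 202 − 1 = 201. Deviates. ✗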